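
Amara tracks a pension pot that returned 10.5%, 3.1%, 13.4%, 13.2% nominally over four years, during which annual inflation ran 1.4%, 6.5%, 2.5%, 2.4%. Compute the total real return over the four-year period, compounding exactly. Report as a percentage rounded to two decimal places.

29.02%

Compound the nominal returns: 1.1050 × 1.0310 × 1.1340 × 1.1320 = 1.462448.
Compound inflation: 1.0140 × 1.0650 × 1.0250 × 1.0240 = 1.133474.
Deflate: 1.462448 / 1.133474 = 1.290236.
Total real return = 1.290236 − 1 → 29.02%.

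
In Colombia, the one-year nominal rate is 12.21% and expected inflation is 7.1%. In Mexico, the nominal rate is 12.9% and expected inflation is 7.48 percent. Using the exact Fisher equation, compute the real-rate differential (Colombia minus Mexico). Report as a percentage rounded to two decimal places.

-0.27%

Colombia: (1 + 0.1221)/(1 + 0.0710) − 1 = 4.7712%
Mexico: (1 + 0.1290)/(1 + 0.0748) − 1 = 5.0428%
Differential = 4.7712% − 5.0428% = -0.2716% → -0.27%.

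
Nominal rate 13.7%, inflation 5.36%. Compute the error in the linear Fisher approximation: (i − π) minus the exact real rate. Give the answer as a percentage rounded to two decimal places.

Approximate: r ≈ 13.700% − 5.360% = 8.3400%
Exact: (1 + 0.1370)/(1 + 0.0536) − 1 = 7.9157%
Error = 8.3400% − 7.9157% = 0.4243% → 0.42%.

0.42%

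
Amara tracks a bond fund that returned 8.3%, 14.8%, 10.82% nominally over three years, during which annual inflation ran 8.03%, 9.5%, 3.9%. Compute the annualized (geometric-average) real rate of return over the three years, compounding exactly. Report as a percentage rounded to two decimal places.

Compound the nominal returns: 1.0830 × 1.1480 × 1.1082 = 1.37780733.
Compound inflation: 1.0803 × 1.0950 × 1.0390 = 1.22906271.
Deflate: 1.37780733 / 1.22906271 = 1.12102281.
Annualized real rate = 1.12102281^(1/3) − 1 = 3.8815% → 3.88%.

3.88%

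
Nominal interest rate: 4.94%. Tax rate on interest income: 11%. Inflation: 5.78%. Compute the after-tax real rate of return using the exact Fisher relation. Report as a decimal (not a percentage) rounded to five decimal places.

-0.01308

After-tax nominal return = 4.94% × (1 − 0.11) = 4.3966%.
1 + r = 1.043966 / 1.05780 = 0.986922
After-tax real rate = 0.986922 − 1 → -0.01308.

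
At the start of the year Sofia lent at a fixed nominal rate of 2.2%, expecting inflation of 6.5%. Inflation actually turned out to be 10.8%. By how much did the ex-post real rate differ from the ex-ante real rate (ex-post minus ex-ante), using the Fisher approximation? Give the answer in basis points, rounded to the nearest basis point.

-430 basis points

Ex-ante: 2.2% − 6.5% = -4.300%
Ex-post: 2.2% − 10.8% = -8.600%
Difference (ex-post − ex-ante) = -4.3000% → -430 basis points.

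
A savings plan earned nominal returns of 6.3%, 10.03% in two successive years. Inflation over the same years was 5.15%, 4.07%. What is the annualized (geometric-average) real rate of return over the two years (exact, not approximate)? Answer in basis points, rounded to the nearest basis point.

Compound the nominal returns: 1.0630 × 1.1003 = 1.16961890.
Compound inflation: 1.0515 × 1.0407 = 1.09429605.
Deflate: 1.16961890 / 1.09429605 = 1.06883224.
Annualized real rate = 1.06883224^(1/2) − 1 = 3.3843% → 338 basis points.

338 basis points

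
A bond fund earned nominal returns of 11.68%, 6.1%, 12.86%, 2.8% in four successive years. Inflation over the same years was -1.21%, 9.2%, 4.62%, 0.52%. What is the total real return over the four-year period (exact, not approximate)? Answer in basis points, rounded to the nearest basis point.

Compound the nominal returns: 1.1168 × 1.0610 × 1.1286 × 1.0280 = 1.374751.
Compound inflation: 0.9879 × 1.0920 × 1.0462 × 1.0052 = 1.134496.
Deflate: 1.374751 / 1.134496 = 1.211773.
Total real return = 1.211773 − 1 → 2118 basis points.

2118 basis points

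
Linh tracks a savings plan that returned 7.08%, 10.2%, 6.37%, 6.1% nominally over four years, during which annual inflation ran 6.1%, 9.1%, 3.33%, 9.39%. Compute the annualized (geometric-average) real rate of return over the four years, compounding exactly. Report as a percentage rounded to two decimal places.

Nominal growth factor = 1.0708 × 1.1020 × 1.0637 × 1.0610 = 1.33175550
Price-level growth factor = 1.0610 × 1.0910 × 1.0333 × 1.0939 = 1.30841100
Real growth factor = 1.33175550 / 1.30841100 = 1.01784187
Annualized real rate = 1.01784187^(1/4) − 1 = 0.4431% → 0.44%.

0.44%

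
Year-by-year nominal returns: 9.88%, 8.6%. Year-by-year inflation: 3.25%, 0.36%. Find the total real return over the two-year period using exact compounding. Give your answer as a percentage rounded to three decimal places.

15.159%

Nominal growth factor = 1.0988 × 1.0860 = 1.193297
Price-level growth factor = 1.0325 × 1.0036 = 1.036217
Real growth factor = 1.193297 / 1.036217 = 1.151590
Total real return = 1.151590 − 1 → 15.159%.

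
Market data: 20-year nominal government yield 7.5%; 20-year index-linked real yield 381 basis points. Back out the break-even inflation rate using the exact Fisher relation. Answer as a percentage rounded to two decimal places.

3.55%

(1 + π) = (1 + i)/(1 + r) = 1.07500 / 1.03810 = 1.035546
Break-even inflation = 1.035546 − 1 → 3.55%.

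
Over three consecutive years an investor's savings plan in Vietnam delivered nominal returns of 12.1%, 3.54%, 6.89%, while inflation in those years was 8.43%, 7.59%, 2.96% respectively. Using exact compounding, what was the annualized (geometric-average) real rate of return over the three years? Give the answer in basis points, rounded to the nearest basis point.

109 basis points

Compound the nominal returns: 1.1210 × 1.0354 × 1.0689 = 1.24065449.
Compound inflation: 1.0843 × 1.0759 × 1.0296 = 1.20112968.
Deflate: 1.24065449 / 1.20112968 = 1.03290636.
Annualized real rate = 1.03290636^(1/3) − 1 = 1.0851% → 109 basis points.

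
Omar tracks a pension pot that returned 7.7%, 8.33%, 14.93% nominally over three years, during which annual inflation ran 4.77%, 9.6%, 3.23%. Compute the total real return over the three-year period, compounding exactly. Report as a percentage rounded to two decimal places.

13.12%

Compound the nominal returns: 1.0770 × 1.0833 × 1.1493 = 1.340905.
Compound inflation: 1.0477 × 1.0960 × 1.0323 = 1.185369.
Deflate: 1.340905 / 1.185369 = 1.131213.
Total real return = 1.131213 − 1 → 13.12%.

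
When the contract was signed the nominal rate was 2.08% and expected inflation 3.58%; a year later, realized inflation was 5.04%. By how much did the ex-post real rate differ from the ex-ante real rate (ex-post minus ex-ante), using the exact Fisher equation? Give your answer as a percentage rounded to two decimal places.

Ex-ante: (1 + 0.0208)/(1 + 0.0358) − 1 = -1.4482%
Ex-post: (1 + 0.0208)/(1 + 0.0504) − 1 = -2.8180%
Difference (ex-post − ex-ante) = -1.3698% → -1.37%.

-1.37%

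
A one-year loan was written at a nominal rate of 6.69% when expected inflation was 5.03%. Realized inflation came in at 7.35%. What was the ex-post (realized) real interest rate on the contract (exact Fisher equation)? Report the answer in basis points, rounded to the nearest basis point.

-61 basis points

Ex-post: (1 + 0.0669)/(1 + 0.0735) − 1 = -0.6148%
So the realized real rate is -61 basis points.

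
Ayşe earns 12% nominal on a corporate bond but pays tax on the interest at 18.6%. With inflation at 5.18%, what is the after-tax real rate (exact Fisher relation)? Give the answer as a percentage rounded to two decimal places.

After-tax nominal return = 12% × (1 − 0.186) = 9.7680%.
1 + r = 1.09768 / 1.05180 = 1.043620
After-tax real rate = 1.043620 − 1 → 4.36%.

4.36%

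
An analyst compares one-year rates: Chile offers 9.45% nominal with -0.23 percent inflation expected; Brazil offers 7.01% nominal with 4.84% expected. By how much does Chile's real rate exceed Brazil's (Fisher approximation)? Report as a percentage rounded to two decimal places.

Chile: 9.45% − (-0.23%) = 9.680%
Brazil: 7.01% − 4.84% = 2.170%
Differential = 7.510% → 7.51%.

7.51%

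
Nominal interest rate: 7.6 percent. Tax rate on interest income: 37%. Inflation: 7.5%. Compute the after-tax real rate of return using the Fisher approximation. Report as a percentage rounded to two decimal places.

After-tax nominal return = 7.6% × (1 − 0.37) = 4.7880%.
r ≈ 4.7880% − 7.5% → -2.71%.

-2.71%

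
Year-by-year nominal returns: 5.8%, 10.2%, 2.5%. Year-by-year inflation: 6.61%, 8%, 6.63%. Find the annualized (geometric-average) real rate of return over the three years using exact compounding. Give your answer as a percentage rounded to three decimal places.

-0.895%

Compound the nominal returns: 1.0580 × 1.1020 × 1.0250 = 1.19506390.
Compound inflation: 1.0661 × 1.0800 × 1.0663 = 1.22772502.
Deflate: 1.19506390 / 1.22772502 = 0.97339704.
Annualized real rate = 0.97339704^(1/3) − 1 = -0.8947% → -0.895%.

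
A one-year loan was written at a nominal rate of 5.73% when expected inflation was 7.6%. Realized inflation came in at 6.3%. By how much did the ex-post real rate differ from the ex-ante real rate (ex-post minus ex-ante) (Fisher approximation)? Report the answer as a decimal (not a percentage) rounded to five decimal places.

Ex-ante: 5.73% − 7.6% = -1.870%
Ex-post: 5.73% − 6.3% = -0.570%
Difference (ex-post − ex-ante) = 1.3000% → 0.01300.

0.01300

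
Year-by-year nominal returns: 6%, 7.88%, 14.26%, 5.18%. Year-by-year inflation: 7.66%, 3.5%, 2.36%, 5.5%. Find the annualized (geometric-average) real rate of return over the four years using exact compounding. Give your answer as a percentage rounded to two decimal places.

Compound the nominal returns: 1.0600 × 1.0788 × 1.1426 × 1.0518 = 1.37427672.
Compound inflation: 1.0766 × 1.0350 × 1.0236 × 1.0550 = 1.20330982.
Deflate: 1.37427672 / 1.20330982 = 1.14208053.
Annualized real rate = 1.14208053^(1/4) − 1 = 3.3771% → 3.38%.

3.38%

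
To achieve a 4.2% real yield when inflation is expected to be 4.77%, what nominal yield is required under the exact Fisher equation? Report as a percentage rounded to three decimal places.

9.170%

(1 + i) = (1 + r)(1 + π) = 1.04200 × 1.04770 = 1.0917034
i = 1.0917034 − 1, so the required nominal rate is 9.170%.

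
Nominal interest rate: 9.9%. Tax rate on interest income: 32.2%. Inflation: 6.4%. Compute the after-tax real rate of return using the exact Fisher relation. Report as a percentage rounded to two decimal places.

0.29%

After-tax nominal return = 9.9% × (1 − 0.322) = 6.7122%.
1 + r = 1.067122 / 1.06400 = 1.002934
After-tax real rate = 1.002934 − 1 → 0.29%.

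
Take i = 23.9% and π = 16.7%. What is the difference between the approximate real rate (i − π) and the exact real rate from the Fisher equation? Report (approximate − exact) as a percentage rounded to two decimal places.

Approximate: r ≈ 23.900% − 16.700% = 7.2000%
Exact: (1 + 0.2390)/(1 + 0.1670) − 1 = 6.1697%
Error = 7.2000% − 6.1697% = 1.0303% → 1.03%.

1.03%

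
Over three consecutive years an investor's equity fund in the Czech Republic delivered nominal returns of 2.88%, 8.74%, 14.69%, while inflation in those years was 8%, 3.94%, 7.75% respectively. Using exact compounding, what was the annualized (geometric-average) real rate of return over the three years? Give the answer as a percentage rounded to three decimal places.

1.986%

Compound the nominal returns: 1.0288 × 1.0874 × 1.1469 = 1.28305666.
Compound inflation: 1.0800 × 1.0394 × 1.0775 = 1.20954978.
Deflate: 1.28305666 / 1.20954978 = 1.06077210.
Annualized real rate = 1.06077210^(1/3) − 1 = 1.9860% → 1.986%.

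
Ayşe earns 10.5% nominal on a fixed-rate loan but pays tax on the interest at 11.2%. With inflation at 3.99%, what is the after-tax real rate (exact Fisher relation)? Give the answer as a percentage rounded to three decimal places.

After-tax nominal return = 10.5% × (1 − 0.112) = 9.3240%.
1 + r = 1.09324 / 1.03990 = 1.051293
After-tax real rate = 1.051293 − 1 → 5.129%.

5.129%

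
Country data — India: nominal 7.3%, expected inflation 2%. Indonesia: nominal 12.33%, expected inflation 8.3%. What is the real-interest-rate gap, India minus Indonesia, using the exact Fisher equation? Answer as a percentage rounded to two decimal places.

India: (1 + 0.0730)/(1 + 0.0200) − 1 = 5.1961%
Indonesia: (1 + 0.1233)/(1 + 0.0830) − 1 = 3.7211%
Differential = 5.1961% − 3.7211% = 1.4749% → 1.47%.

1.47%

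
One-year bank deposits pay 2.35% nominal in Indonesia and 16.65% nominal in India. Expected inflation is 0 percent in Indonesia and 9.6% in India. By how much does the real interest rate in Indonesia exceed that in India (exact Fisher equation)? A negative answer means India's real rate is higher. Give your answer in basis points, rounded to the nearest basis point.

Indonesia: (1 + 0.0235)/(1 + 0.0000) − 1 = 2.3500%
India: (1 + 0.1665)/(1 + 0.0960) − 1 = 6.4325%
Differential = 2.3500% − 6.4325% = -4.0825% → -408 basis points.

-408 basis points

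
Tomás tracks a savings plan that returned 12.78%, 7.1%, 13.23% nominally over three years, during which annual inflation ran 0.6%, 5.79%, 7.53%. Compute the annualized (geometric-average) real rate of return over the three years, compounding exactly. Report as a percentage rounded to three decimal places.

Nominal growth factor = 1.1278 × 1.0710 × 1.1323 = 1.36767550
Price-level growth factor = 1.0060 × 1.0579 × 1.0753 = 1.14438523
Real growth factor = 1.36767550 / 1.14438523 = 1.19511810
Annualized real rate = 1.19511810^(1/3) − 1 = 6.1216% → 6.122%.

6.122%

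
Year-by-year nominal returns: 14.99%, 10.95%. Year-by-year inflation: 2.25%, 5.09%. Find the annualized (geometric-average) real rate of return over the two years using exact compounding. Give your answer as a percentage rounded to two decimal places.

8.96%

Nominal growth factor = 1.1499 × 1.1095 = 1.27581405
Price-level growth factor = 1.0225 × 1.0509 = 1.07454525
Real growth factor = 1.27581405 / 1.07454525 = 1.18730603
Annualized real rate = 1.18730603^(1/2) − 1 = 8.9636% → 8.96%.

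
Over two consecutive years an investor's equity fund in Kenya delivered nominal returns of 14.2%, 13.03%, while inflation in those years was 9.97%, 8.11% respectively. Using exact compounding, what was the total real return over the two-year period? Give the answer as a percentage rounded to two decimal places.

Nominal growth factor = 1.1420 × 1.1303 = 1.290803
Price-level growth factor = 1.0997 × 1.0811 = 1.188886
Real growth factor = 1.290803 / 1.188886 = 1.085725
Total real return = 1.085725 − 1 → 8.57%.

8.57%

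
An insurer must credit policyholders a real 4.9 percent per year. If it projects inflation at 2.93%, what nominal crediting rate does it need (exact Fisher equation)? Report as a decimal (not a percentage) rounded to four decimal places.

0.0797

(1 + i) = (1 + r)(1 + π) = 1.04900 × 1.02930 = 1.0797357
i = 1.0797357 − 1, so the required nominal rate is 0.0797.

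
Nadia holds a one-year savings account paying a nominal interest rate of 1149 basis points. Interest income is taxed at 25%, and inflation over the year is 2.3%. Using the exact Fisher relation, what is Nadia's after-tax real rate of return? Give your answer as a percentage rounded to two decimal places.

6.18%

After-tax nominal return = 11.49% × (1 − 0.25) = 8.6175%.
1 + r = 1.086175 / 1.02300 = 1.061755
After-tax real rate = 1.061755 − 1 → 6.18%.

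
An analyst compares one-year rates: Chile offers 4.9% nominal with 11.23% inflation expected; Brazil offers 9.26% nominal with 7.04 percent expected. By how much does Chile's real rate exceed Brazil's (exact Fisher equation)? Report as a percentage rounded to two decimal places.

Chile: (1 + 0.0490)/(1 + 0.1123) − 1 = -5.6909%
Brazil: (1 + 0.0926)/(1 + 0.0704) − 1 = 2.0740%
Differential = -5.6909% − 2.0740% = -7.7649% → -7.76%.

-7.76%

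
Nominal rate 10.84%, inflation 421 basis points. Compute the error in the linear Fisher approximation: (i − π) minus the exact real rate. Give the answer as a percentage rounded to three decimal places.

0.268%

Approximate: r ≈ 10.840% − 4.210% = 6.6300%
Exact: (1 + 0.1084)/(1 + 0.0421) − 1 = 6.3622%
Error = 6.6300% − 6.3622% = 0.2678% → 0.268%.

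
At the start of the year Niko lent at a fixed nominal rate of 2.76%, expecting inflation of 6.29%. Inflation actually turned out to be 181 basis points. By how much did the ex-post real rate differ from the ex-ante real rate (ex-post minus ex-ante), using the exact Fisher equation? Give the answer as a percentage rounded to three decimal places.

Ex-ante: (1 + 0.0276)/(1 + 0.0629) − 1 = -3.3211%
Ex-post: (1 + 0.0276)/(1 + 0.0181) − 1 = 0.9331%
Difference (ex-post − ex-ante) = 4.2542% → 4.254%.

4.254%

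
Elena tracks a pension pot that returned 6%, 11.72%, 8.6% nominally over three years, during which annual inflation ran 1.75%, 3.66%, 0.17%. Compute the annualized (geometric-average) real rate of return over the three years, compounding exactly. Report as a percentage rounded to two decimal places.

Nominal growth factor = 1.0600 × 1.1172 × 1.0860 = 1.28607595
Price-level growth factor = 1.0175 × 1.0366 × 1.0017 = 1.05653356
Real growth factor = 1.28607595 / 1.05653356 = 1.21725992
Annualized real rate = 1.21725992^(1/3) − 1 = 6.7729% → 6.77%.

6.77%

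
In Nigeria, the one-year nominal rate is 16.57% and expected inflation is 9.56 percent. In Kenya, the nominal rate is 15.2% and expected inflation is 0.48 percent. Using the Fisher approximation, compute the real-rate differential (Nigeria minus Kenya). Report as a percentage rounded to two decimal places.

Nigeria: 16.57% − 9.56% = 7.010%
Kenya: 15.2% − 0.48% = 14.720%
Differential = -7.710% → -7.71%.

-7.71%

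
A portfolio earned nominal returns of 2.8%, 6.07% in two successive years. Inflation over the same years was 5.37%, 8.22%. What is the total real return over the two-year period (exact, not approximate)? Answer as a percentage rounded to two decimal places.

Nominal growth factor = 1.0280 × 1.0607 = 1.090400
Price-level growth factor = 1.0537 × 1.0822 = 1.140314
Real growth factor = 1.090400 / 1.140314 = 0.956227
Total real return = 0.956227 − 1 → -4.38%.

-4.38%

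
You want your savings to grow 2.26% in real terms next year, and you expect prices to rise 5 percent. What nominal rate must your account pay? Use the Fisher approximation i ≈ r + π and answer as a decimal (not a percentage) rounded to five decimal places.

i ≈ r + π = 2.26% + 5% = 0.07260.

0.07260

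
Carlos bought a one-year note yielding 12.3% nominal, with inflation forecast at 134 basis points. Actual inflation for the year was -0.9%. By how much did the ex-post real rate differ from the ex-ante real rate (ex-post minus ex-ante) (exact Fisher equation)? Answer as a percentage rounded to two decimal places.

2.50%

Ex-ante: (1 + 0.1230)/(1 + 0.0134) − 1 = 10.8151%
Ex-post: (1 + 0.1230)/(1 − 0.0090) − 1 = 13.3199%
Difference (ex-post − ex-ante) = 2.5048% → 2.50%.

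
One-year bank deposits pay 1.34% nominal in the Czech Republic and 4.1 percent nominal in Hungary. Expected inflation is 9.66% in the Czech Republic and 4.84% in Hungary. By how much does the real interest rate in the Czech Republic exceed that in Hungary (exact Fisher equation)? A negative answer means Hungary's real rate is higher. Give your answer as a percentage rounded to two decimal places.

-6.88%

The Czech Republic: (1 + 0.0134)/(1 + 0.0966) − 1 = -7.5871%
Hungary: (1 + 0.0410)/(1 + 0.0484) − 1 = -0.7058%
Differential = -7.5871% − (-0.7058%) = -6.8812% → -6.88%.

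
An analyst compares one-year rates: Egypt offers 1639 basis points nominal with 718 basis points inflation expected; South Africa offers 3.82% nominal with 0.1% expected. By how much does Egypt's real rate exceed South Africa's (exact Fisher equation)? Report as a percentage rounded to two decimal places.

4.88%

Egypt: (1 + 0.1639)/(1 + 0.0718) − 1 = 8.5930%
South Africa: (1 + 0.0382)/(1 + 0.0010) − 1 = 3.7163%
Differential = 8.5930% − 3.7163% = 4.8767% → 4.88%.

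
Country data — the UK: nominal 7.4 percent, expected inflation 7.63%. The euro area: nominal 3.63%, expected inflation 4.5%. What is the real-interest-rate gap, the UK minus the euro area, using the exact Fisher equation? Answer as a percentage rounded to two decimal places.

0.62%

The UK: (1 + 0.0740)/(1 + 0.0763) − 1 = -0.2137%
The euro area: (1 + 0.0363)/(1 + 0.0450) − 1 = -0.8325%
Differential = -0.2137% − (-0.8325%) = 0.6188% → 0.62%.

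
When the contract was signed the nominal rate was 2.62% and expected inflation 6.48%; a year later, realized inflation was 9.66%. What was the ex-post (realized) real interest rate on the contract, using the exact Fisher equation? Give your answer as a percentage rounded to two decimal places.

-6.42%

Ex-post: (1 + 0.0262)/(1 + 0.0966) − 1 = -6.4198%
So the realized real rate is -6.42%.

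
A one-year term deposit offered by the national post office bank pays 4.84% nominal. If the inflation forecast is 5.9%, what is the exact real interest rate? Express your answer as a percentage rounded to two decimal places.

1 + r = 1.04840 / 1.05900 = 0.989991
r = 0.989991 − 1 = -1.0009%, i.e. -1.00%.

-1.00%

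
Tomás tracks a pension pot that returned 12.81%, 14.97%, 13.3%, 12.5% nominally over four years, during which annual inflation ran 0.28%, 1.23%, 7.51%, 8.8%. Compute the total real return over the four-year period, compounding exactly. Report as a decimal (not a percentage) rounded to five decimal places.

Compound the nominal returns: 1.1281 × 1.1497 × 1.1330 × 1.1250 = 1.653159.
Compound inflation: 1.0028 × 1.0123 × 1.0751 × 1.0880 = 1.187412.
Deflate: 1.653159 / 1.187412 = 1.392237.
Total real return = 1.392237 − 1 → 0.39224.

0.39224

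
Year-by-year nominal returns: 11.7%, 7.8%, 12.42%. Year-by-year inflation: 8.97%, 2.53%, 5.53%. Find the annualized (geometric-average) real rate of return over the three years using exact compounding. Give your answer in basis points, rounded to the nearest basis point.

471 basis points

Compound the nominal returns: 1.1170 × 1.0780 × 1.1242 = 1.35367845.
Compound inflation: 1.0897 × 1.0253 × 1.0553 = 1.17905441.
Deflate: 1.35367845 / 1.17905441 = 1.14810516.
Annualized real rate = 1.14810516^(1/3) − 1 = 4.7114% → 471 basis points.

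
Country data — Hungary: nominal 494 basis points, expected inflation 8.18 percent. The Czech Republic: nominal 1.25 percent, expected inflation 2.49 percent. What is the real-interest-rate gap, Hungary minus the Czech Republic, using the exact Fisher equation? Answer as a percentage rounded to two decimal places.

Hungary: (1 + 0.0494)/(1 + 0.0818) − 1 = -2.9950%
The Czech Republic: (1 + 0.0125)/(1 + 0.0249) − 1 = -1.2099%
Differential = -2.9950% − (-1.2099%) = -1.7851% → -1.79%.

-1.79%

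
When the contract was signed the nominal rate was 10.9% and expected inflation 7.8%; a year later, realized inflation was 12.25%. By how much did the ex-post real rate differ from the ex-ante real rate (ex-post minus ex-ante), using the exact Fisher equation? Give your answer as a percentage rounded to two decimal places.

Ex-ante: (1 + 0.1090)/(1 + 0.0780) − 1 = 2.8757%
Ex-post: (1 + 0.1090)/(1 + 0.1225) − 1 = -1.2027%
Difference (ex-post − ex-ante) = -4.0784% → -4.08%.

-4.08%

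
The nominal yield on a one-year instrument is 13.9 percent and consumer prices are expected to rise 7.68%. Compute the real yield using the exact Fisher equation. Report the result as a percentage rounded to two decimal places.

5.78%

By the Fisher equation, 1 + r = (1 + i)/(1 + π).
1 + r = 1.13900 / 1.07680 = 1.057764
r = 1.057764 − 1 = 5.7764%, i.e. 5.78%.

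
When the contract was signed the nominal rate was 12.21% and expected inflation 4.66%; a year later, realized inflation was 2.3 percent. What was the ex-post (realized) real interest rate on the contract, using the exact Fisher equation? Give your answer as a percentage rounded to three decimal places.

Ex-post: (1 + 0.1221)/(1 + 0.0230) − 1 = 9.6872%
So the realized real rate is 9.687%.

9.687%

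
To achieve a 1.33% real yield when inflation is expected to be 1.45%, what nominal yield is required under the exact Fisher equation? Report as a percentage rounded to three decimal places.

2.799%

(1 + i) = (1 + r)(1 + π) = 1.01330 × 1.01450 = 1.02799285
i = 1.02799285 − 1, so the required nominal rate is 2.799%.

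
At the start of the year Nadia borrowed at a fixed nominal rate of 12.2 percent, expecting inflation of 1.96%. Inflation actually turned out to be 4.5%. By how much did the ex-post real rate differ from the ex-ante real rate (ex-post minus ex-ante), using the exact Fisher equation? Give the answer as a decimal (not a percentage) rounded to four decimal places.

Ex-ante: (1 + 0.1220)/(1 + 0.0196) − 1 = 10.0432%
Ex-post: (1 + 0.1220)/(1 + 0.0450) − 1 = 7.3684%
Difference (ex-post − ex-ante) = -2.6747% → -0.0267.

-0.0267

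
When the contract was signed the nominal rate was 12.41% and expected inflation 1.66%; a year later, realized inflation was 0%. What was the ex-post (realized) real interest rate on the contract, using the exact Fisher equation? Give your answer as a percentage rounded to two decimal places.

12.41%

Ex-post: (1 + 0.1241)/(1 + 0.0000) − 1 = 12.4100%
So the realized real rate is 12.41%.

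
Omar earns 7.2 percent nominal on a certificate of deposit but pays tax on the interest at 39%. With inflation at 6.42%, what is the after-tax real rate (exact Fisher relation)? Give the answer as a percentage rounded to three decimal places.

-1.906%

After-tax nominal return = 7.2% × (1 − 0.39) = 4.3920%.
1 + r = 1.04392 / 1.06420 = 0.980943
After-tax real rate = 0.980943 − 1 → -1.906%.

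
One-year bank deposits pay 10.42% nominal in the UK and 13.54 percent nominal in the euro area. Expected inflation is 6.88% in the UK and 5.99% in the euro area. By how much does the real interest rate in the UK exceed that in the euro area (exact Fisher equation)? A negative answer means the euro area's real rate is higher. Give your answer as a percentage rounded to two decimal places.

The UK: (1 + 0.1042)/(1 + 0.0688) − 1 = 3.3121%
The euro area: (1 + 0.1354)/(1 + 0.0599) − 1 = 7.1233%
Differential = 3.3121% − 7.1233% = -3.8112% → -3.81%.

-3.81%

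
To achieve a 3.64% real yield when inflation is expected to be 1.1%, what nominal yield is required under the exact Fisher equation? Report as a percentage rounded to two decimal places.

4.78%

(1 + i) = (1 + r)(1 + π) = 1.03640 × 1.01100 = 1.0478004
i = 1.0478004 − 1, so the required nominal rate is 4.78%.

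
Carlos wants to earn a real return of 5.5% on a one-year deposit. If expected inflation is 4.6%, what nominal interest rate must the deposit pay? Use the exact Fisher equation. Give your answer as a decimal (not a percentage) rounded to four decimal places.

(1 + i) = (1 + r)(1 + π) = 1.05500 × 1.04600 = 1.10353
i = 1.10353 − 1, so the required nominal rate is 0.1035.

0.1035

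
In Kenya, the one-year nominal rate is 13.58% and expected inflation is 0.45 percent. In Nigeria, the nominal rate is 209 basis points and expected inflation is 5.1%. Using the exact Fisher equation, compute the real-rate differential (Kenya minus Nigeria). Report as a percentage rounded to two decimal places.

15.94%

Kenya: (1 + 0.1358)/(1 + 0.0045) − 1 = 13.0712%
Nigeria: (1 + 0.0209)/(1 + 0.0510) − 1 = -2.8639%
Differential = 13.0712% − (-2.8639%) = 15.9351% → 15.94%.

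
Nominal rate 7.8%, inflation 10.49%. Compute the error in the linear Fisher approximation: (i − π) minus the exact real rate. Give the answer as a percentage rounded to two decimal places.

Approximate: r ≈ 7.800% − 10.490% = -2.6900%
Exact: (1 + 0.0780)/(1 + 0.1049) − 1 = -2.4346%
Error = -2.6900% − (-2.4346%) = -0.2554% → -0.26%.

-0.26%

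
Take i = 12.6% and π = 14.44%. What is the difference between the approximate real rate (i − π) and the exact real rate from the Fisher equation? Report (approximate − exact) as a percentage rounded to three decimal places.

Approximate: r ≈ 12.600% − 14.440% = -1.8400%
Exact: (1 + 0.1260)/(1 + 0.1444) − 1 = -1.6078%
Error = -1.8400% − (-1.6078%) = -0.2322% → -0.232%.

-0.232%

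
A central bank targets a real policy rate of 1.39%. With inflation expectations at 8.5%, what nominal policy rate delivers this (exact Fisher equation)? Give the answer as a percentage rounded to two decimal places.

(1 + i) = (1 + r)(1 + π) = 1.01390 × 1.08500 = 1.1000815
i = 1.1000815 − 1, so the required nominal rate is 10.01%.

10.01%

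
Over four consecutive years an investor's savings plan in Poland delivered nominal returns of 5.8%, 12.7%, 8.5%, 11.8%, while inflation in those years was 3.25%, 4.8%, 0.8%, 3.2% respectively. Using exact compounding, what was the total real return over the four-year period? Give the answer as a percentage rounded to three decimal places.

Compound the nominal returns: 1.0580 × 1.1270 × 1.0850 × 1.1180 = 1.446376.
Compound inflation: 1.0325 × 1.0480 × 1.0080 × 1.0320 = 1.125619.
Deflate: 1.446376 / 1.125619 = 1.284960.
Total real return = 1.284960 − 1 → 28.496%.

28.496%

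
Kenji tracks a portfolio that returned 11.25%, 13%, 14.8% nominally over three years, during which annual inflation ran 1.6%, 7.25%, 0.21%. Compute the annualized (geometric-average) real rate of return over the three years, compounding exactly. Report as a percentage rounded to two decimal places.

9.74%

Compound the nominal returns: 1.1125 × 1.1300 × 1.1480 = 1.44317950.
Compound inflation: 1.0160 × 1.0725 × 1.0021 = 1.09194829.
Deflate: 1.44317950 / 1.09194829 = 1.32165554.
Annualized real rate = 1.32165554^(1/3) − 1 = 9.7420% → 9.74%.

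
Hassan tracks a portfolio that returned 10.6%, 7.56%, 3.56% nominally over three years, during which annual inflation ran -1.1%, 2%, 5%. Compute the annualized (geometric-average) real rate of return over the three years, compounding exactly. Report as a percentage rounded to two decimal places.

5.16%

Compound the nominal returns: 1.1060 × 1.0756 × 1.0356 = 1.23196384.
Compound inflation: 0.9890 × 1.0200 × 1.0500 = 1.05921900.
Deflate: 1.23196384 / 1.05921900 = 1.16308700.
Annualized real rate = 1.16308700^(1/3) − 1 = 5.1649% → 5.16%.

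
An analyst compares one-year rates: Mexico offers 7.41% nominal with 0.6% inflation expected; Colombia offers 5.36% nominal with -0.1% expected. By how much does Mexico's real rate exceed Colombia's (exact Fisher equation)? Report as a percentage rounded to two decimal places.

Mexico: (1 + 0.0741)/(1 + 0.0060) − 1 = 6.7694%
Colombia: (1 + 0.0536)/(1 − 0.0010) − 1 = 5.4655%
Differential = 6.7694% − 5.4655% = 1.3039% → 1.30%.

1.30%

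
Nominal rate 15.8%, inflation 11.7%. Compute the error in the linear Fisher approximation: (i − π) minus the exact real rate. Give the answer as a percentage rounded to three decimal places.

Approximate: r ≈ 15.800% − 11.700% = 4.1000%
Exact: (1 + 0.1580)/(1 + 0.1170) − 1 = 3.67055%
Error = 4.1000% − 3.67055% = 0.42945% → 0.429%.

0.429%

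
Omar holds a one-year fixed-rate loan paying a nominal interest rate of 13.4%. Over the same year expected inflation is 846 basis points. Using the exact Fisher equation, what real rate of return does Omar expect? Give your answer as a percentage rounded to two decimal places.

4.55%

By the Fisher equation, 1 + r = (1 + i)/(1 + π).
1 + r = 1.13400 / 1.08460 = 1.045547
r = 1.045547 − 1 = 4.5547%, i.e. 4.55%.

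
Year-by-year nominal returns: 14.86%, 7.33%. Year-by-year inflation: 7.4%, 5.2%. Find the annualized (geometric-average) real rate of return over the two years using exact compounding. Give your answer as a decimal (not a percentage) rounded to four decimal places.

0.0446

Compound the nominal returns: 1.1486 × 1.0733 = 1.23279238.
Compound inflation: 1.0740 × 1.0520 = 1.12984800.
Deflate: 1.23279238 / 1.12984800 = 1.09111348.
Annualized real rate = 1.09111348^(1/2) − 1 = 4.4564% → 0.0446.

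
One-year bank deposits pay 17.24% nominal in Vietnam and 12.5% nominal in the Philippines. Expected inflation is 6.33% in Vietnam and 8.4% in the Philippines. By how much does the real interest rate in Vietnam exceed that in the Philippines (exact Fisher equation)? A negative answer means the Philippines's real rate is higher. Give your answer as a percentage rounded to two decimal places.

6.48%

Vietnam: (1 + 0.1724)/(1 + 0.0633) − 1 = 10.2605%
The Philippines: (1 + 0.1250)/(1 + 0.0840) − 1 = 3.7823%
Differential = 10.2605% − 3.7823% = 6.4782% → 6.48%.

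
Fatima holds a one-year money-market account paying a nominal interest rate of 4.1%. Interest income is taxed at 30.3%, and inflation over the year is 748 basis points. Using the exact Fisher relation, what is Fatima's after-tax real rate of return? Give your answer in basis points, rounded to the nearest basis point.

After-tax nominal return = 4.1% × (1 − 0.303) = 2.8577%.
1 + r = 1.028577 / 1.07480 = 0.956994
After-tax real rate = 0.956994 − 1 → -430 basis points.

-430 basis points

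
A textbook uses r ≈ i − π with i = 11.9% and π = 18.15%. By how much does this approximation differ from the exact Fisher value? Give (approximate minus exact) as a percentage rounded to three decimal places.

-0.960%

Approximate: r ≈ 11.900% − 18.150% = -6.2500%
Exact: (1 + 0.1190)/(1 + 0.1815) − 1 = -5.2899%
Error = -6.2500% − (-5.2899%) = -0.9601% → -0.960%.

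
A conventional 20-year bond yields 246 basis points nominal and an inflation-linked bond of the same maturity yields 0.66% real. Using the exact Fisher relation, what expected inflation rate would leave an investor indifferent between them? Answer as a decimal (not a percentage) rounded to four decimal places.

(1 + π) = (1 + i)/(1 + r) = 1.02460 / 1.00660 = 1.017882
Break-even inflation = 1.017882 − 1 → 0.0179.

0.0179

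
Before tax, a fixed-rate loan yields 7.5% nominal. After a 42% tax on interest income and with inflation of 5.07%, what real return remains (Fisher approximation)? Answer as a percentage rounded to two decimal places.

After-tax nominal return = 7.5% × (1 − 0.42) = 4.3500%.
r ≈ 4.3500% − 5.07% → -0.72%.

-0.72%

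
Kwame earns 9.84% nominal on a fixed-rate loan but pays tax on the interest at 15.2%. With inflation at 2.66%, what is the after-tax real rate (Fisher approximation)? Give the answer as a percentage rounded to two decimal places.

5.68%

After-tax nominal return = 9.84% × (1 − 0.152) = 8.34432%.
r ≈ 8.34432% − 2.66% → 5.68%.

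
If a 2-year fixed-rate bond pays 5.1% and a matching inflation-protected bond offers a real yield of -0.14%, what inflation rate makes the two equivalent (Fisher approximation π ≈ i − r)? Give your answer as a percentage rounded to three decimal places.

5.240%

π ≈ i − r = 5.1% − (-0.14%) → 5.240%.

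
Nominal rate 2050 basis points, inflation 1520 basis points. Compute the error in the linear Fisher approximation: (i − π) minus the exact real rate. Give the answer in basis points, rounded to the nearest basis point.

70 basis points

Approximate: r ≈ 20.500% − 15.200% = 5.3000%
Exact: (1 + 0.2050)/(1 + 0.1520) − 1 = 4.6007%
Error = 5.3000% − 4.6007% = 0.6993% → 70 basis points.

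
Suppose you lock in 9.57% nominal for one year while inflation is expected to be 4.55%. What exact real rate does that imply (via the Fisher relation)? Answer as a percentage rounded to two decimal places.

By the Fisher relation, 1 + r = (1 + i)/(1 + π).
1 + r = 1.09570 / 1.04550 = 1.048015
r = 1.048015 − 1 = 4.8015%, i.e. 4.80%.

4.80%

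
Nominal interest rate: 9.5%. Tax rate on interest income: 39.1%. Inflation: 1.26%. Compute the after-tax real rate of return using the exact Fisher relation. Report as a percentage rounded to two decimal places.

After-tax nominal return = 9.5% × (1 − 0.391) = 5.7855%.
1 + r = 1.057855 / 1.01260 = 1.044692
After-tax real rate = 1.044692 − 1 → 4.47%.

4.47%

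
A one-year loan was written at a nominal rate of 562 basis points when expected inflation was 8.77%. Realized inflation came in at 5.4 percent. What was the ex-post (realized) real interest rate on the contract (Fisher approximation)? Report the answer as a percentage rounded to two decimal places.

0.22%

Ex-post: 5.62% − 5.4% = 0.220%
So the realized real rate is 0.22%.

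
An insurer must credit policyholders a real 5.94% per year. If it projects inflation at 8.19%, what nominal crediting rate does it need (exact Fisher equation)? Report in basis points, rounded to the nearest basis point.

1462 basis points

(1 + i) = (1 + r)(1 + π) = 1.05940 × 1.08190 = 1.14616486
i = 1.14616486 − 1, so the required nominal rate is 1462 basis points.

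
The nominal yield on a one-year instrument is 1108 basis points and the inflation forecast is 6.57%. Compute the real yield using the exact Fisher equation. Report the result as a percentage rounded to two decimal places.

By the Fisher equation, 1 + r = (1 + i)/(1 + π).
1 + r = 1.11080 / 1.06570 = 1.042320
r = 1.042320 − 1 = 4.2320%, i.e. 4.23%.

4.23%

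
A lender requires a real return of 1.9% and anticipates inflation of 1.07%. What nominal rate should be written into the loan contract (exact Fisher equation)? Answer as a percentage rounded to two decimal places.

2.99%

(1 + i) = (1 + r)(1 + π) = 1.01900 × 1.01070 = 1.0299033
i = 1.0299033 − 1, so the required nominal rate is 2.99%.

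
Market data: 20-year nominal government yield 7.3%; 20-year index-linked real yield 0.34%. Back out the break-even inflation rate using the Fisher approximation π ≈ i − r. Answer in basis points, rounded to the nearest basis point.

π ≈ i − r = 7.3% − 0.34% → 696 basis points.

696 basis points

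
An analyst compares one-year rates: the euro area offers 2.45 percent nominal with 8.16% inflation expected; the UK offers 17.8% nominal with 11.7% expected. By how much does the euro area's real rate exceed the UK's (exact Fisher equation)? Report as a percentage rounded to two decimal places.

-10.74%

The euro area: (1 + 0.0245)/(1 + 0.0816) − 1 = -5.2792%
The UK: (1 + 0.1780)/(1 + 0.1170) − 1 = 5.4611%
Differential = -5.2792% − 5.4611% = -10.7403% → -10.74%.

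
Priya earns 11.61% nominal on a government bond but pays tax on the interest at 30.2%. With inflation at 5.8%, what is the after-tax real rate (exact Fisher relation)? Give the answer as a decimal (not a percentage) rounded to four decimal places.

After-tax nominal return = 11.61% × (1 − 0.302) = 8.10378%.
1 + r = 1.0810378 / 1.05800 = 1.021775
After-tax real rate = 1.021775 − 1 → 0.0218.

0.0218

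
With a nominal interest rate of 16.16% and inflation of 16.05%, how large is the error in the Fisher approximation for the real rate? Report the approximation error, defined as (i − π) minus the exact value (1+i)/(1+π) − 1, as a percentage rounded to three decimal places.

Approximate: r ≈ 16.160% − 16.050% = 0.1100%
Exact: (1 + 0.1616)/(1 + 0.1605) − 1 = 0.0948%
Error = 0.1100% − 0.0948% = 0.0152% → 0.015%.

0.015%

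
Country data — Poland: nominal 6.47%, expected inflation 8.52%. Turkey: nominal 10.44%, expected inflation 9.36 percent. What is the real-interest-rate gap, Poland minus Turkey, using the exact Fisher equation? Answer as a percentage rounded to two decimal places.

-2.88%

Poland: (1 + 0.0647)/(1 + 0.0852) − 1 = -1.8891%
Turkey: (1 + 0.1044)/(1 + 0.0936) − 1 = 0.9876%
Differential = -1.8891% − 0.9876% = -2.8766% → -2.88%.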